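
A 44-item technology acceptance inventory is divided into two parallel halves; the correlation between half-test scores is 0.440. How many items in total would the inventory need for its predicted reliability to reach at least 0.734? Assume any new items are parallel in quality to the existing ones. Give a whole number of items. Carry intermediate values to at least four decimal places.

Corrected full-test reliability: r_full = 2 × 0.440 / (1 + 0.440) ≈ 0.6111
Solve Spearman-Brown for n: n = 0.734(1 − 0.6111) / [0.6111(1 − 0.734)] = 1.7561
Required items = 1.7561 × 44 = 77.27, so 78 items.

78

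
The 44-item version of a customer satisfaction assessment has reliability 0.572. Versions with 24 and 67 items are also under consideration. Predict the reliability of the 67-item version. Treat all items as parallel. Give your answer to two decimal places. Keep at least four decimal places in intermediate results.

0.67

Only the ratio of lengths matters: n = 67/44 = 1.5227
r_{67} = n·r / (1 + (n − 1)·r) = 0.8710 / 1.2990 ≈ 0.6705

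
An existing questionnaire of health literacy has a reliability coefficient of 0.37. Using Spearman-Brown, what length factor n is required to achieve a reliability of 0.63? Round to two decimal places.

2.90

n = 0.63(1 − 0.37) / [0.37(1 − 0.63)]
n = 0.3969 / 0.1369 ≈ 2.8992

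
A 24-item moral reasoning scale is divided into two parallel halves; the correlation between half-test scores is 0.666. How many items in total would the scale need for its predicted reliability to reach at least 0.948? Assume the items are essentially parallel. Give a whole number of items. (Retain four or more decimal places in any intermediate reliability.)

r_full = 2(0.666)/(1 + 0.666) = 0.7995
n = r_tgt(1 − r_full) / [r_full(1 − r_tgt)] = 0.948 × 0.2005 / (0.7995 × 0.052) ≈ 4.5719
Required items = 4.5719 × 24 = 109.73, so 110 items.

110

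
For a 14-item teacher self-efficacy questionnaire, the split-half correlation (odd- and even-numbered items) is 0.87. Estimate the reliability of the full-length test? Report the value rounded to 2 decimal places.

0.93

r_full = 2(0.87) / (1 + 0.87)
r_full = 1.7400 / 1.8700 ≈ 0.9305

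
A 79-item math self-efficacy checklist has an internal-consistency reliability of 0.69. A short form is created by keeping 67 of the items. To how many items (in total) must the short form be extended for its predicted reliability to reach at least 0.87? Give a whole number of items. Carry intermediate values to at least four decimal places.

238

Short-form reliability: n = 67/79 = 0.8481; r_67 = n·r/(1+(n−1)r) ≈ 0.6537
Length factor from the short form to reach 0.87: n' = 0.87(1 − 0.6537) / [0.6537(1 − 0.87)] ≈ 3.5453
Total items = 3.5453 × 67 = 237.54, rounded up to 238.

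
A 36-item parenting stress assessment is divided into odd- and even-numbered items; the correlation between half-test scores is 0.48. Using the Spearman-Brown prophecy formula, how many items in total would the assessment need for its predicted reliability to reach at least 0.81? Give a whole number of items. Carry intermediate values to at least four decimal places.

r_full = 2(0.48)/(1 + 0.48) = 0.6486
n = r_tgt(1 − r_full) / [r_full(1 − r_tgt)] = 0.81 × 0.3514 / (0.6486 × 0.19) ≈ 2.3097
Items = 2.3097 × 36 ≈ 83.15 → 84

84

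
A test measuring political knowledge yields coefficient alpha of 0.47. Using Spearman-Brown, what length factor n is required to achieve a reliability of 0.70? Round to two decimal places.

2.63

n = 0.70(1 − 0.47) / [0.47(1 − 0.70)]
  = 0.3710 / 0.1410 = 2.6312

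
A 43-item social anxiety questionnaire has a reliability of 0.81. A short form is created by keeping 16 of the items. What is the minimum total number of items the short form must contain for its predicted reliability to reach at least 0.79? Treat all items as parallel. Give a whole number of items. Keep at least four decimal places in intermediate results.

First, r for the 16-item form: n = 16/43 = 0.3721, so r_16 = 0.3721·0.81/(1 + (0.3721 − 1)·0.81) = 0.6134
Then solve for n' with r_old = 0.6134, r_target = 0.79: n' = 0.79(1 − 0.6134)/[0.6134(1 − 0.79)] = 2.3710
Total items = 2.3710 × 16 = 37.94, rounded up to 38.

38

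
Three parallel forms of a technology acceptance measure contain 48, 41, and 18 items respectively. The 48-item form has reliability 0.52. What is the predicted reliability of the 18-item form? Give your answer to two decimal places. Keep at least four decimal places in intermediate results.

Only the ratio of lengths matters: n = 18/48 = 0.3750
r_{18} = n·r / (1 + (n − 1)·r) = 0.1950 / 0.6750 ≈ 0.2889

0.29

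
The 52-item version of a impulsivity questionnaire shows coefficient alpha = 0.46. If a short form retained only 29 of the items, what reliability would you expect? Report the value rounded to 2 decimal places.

Length ratio n = 29/52 = 0.5577
By Spearman-Brown, r_new = n r / (1 + (n − 1) r).
r_new = 0.5577·0.46 / [1 + (0.5577 − 1)·0.46]
r_new = 0.2565 / 0.7965 ≈ 0.3220

0.32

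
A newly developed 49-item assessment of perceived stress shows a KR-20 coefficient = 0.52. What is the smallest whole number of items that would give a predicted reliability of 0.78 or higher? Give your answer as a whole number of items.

161

Spearman-Brown solved for the length factor n:
n = r_target (1 − r_old) / [ r_old (1 − r_target) ]
n = 0.78(1 − 0.52) / [0.52(1 − 0.78)]
  = 0.3744 / 0.1144 = 3.2727
So the test needs 3.2727 × 49 ≈ 160.36 items; rounding up, 161.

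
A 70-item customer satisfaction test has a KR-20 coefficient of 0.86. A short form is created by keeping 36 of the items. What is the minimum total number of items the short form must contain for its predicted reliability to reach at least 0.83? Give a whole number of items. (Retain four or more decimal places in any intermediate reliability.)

Short-form reliability: n = 36/70 = 0.5143; r_36 = n·r/(1+(n−1)r) ≈ 0.7596
Then solve for n' with r_old = 0.7596, r_target = 0.83: n' = 0.83(1 − 0.7596)/[0.7596(1 − 0.83)] = 1.5452
Total items = 1.5452 × 36 = 55.63, rounded up to 56.

56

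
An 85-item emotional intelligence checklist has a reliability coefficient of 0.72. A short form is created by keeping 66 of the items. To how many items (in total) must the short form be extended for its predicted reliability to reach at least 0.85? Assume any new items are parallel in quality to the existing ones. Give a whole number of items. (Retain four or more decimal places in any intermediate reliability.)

First, r for the 66-item form: n = 66/85 = 0.7765, so r_66 = 0.7765·0.72/(1 + (0.7765 − 1)·0.72) = 0.6663
Length factor from the short form to reach 0.85: n' = 0.85(1 − 0.6663) / [0.6663(1 − 0.85)] ≈ 2.8380
Total items = 2.8380 × 66 = 187.31, rounded up to 188.

188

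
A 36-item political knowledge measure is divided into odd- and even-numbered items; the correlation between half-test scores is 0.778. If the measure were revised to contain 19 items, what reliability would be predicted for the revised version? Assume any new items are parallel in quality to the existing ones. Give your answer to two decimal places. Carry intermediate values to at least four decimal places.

0.79

Full-test reliability from the split-half r: r_full = 2(0.778)/(1 + 0.778) = 0.8751
Length factor from 36 to 19 items: n = 19/36 = 0.5278
r_new = n·r_full / (1 + (n − 1)·r_full) = 0.4619 / 0.5868 ≈ 0.7872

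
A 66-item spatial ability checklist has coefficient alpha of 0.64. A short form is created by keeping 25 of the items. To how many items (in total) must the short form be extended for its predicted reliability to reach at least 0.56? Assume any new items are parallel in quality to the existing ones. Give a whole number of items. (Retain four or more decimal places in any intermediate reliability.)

First, r for the 25-item form: n = 25/66 = 0.3788, so r_25 = 0.3788·0.64/(1 + (0.3788 − 1)·0.64) = 0.4024
Length factor from the short form to reach 0.56: n' = 0.56(1 − 0.4024) / [0.4024(1 − 0.56)] ≈ 1.8901
Items = 1.8901 × 25 ≈ 47.25 → 48

48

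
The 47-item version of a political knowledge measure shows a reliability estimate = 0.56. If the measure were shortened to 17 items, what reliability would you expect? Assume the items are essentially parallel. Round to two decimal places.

0.32

The new length is 17/47 = 0.3617 times the old.
By Spearman-Brown, r_new = n r / (1 + (n − 1) r).
r_new = (0.3617 × 0.56) / (1 + (0.3617 − 1) × 0.56)
r_new = 0.2026 / 0.6426 ≈ 0.3153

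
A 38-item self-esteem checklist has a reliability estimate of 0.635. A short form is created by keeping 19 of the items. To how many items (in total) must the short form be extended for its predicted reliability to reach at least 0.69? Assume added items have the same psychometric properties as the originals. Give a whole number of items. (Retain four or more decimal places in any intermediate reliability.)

49

Short-form reliability: n = 19/38 = 0.5000; r_19 = n·r/(1+(n−1)r) ≈ 0.4652
Then solve for n' with r_old = 0.4652, r_target = 0.69: n' = 0.69(1 − 0.4652)/[0.4652(1 − 0.69)] = 2.5588
Items = 2.5588 × 19 ≈ 48.62 → 49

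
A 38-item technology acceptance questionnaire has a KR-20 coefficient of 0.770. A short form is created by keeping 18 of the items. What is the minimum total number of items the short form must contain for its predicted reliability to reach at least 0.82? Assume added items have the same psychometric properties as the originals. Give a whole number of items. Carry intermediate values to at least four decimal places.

Short-form reliability: n = 18/38 = 0.4737; r_18 = n·r/(1+(n−1)r) ≈ 0.6133
Length factor from the short form to reach 0.82: n' = 0.82(1 − 0.6133) / [0.6133(1 − 0.82)] ≈ 2.8724
Items = 2.8724 × 18 ≈ 51.70 → 52

52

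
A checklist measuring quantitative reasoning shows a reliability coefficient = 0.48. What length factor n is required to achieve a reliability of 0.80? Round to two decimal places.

Rearranging the Spearman-Brown formula for n,
n = r_target (1 − r_old) / [ r_old (1 − r_target) ]
n = 0.80(1 − 0.48) / [0.48(1 − 0.80)]
  = 0.4160 / 0.0960 = 4.3333

4.33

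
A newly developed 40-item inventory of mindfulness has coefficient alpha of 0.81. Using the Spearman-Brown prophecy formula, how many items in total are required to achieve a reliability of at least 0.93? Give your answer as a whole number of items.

Spearman-Brown solved for the length factor n:
n = r*(1 − r) / [ r (1 − r*) ]
n = [0.93 × 0.19] / [0.81 × 0.07]
  = 0.1767 / 0.0567 = 3.1164
Items needed = n × 40 = 3.1164 × 40 ≈ 124.66 → round up to 125

125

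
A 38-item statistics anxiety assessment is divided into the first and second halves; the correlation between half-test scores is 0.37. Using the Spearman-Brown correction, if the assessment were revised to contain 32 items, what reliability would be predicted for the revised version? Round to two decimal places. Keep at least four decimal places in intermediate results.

0.50

First correct the split-half correlation to full-test reliability: r_full = 2 × 0.37 / (1 + 0.37) ≈ 0.5401
Then adjust to 32 items: n = 32/38 = 0.8421
r_new = n·r_full / (1 + (n − 1)·r_full) = 0.4548 / 0.9147 ≈ 0.4972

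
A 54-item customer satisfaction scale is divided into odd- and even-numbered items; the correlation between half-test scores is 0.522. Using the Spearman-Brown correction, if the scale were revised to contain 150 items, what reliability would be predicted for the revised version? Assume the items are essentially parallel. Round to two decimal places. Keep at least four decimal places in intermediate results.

0.86

First correct the split-half correlation to full-test reliability: r_full = 2 × 0.522 / (1 + 0.522) ≈ 0.6859
Then adjust to 150 items: n = 150/54 = 2.7778
r_new = n·r_full / (1 + (n − 1)·r_full) = 1.9053 / 2.2194 ≈ 0.8585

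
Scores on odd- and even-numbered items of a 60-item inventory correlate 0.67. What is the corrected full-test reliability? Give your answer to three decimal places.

The full test is twice the length of either half (n = 2).
r_full = 2r_hh / (1 + r_hh) = 2 × 0.67 / (1 + 0.67)
r_full = 1.3400 / 1.6700 ≈ 0.8024

0.802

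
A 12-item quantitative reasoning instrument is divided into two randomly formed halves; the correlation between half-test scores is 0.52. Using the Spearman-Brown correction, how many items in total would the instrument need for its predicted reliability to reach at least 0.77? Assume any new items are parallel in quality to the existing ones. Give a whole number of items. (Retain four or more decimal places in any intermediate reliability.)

Corrected full-test reliability: r_full = 2 × 0.52 / (1 + 0.52) ≈ 0.6842
Solve Spearman-Brown for n: n = 0.77(1 − 0.6842) / [0.6842(1 − 0.77)] = 1.5452
Required items = 1.5452 × 12 = 18.54, so 19 items.

19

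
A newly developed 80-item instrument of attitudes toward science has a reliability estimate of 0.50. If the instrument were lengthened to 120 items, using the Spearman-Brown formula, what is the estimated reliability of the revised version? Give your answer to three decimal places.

0.600

Length ratio n = 120/80 = 1.5
Spearman-Brown: r_new = n·r / (1 + (n − 1)·r)
r_new = 1.5·0.50 / [1 + (1.5 − 1)·0.50]
r_new = 0.7500 / 1.2500 ≈ 0.6000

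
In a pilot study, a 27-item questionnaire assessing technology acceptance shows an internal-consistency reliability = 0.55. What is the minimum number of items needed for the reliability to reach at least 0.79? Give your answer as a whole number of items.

Spearman-Brown solved for the length factor n:
n = r*(1 − r) / [ r (1 − r*) ]
n = 0.79(1 − 0.55) / [0.55(1 − 0.79)]
n = 0.3555 / 0.1155 ≈ 3.0779
So the test needs 3.0779 × 27 ≈ 83.10 items; rounding up, 84.

84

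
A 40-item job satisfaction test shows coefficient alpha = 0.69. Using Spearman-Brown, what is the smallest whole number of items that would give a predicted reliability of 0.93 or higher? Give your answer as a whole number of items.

239

n = 0.93 × (1 − 0.69) / [ 0.69 × (1 − 0.93) ]
n = 0.2883 / 0.0483 ≈ 5.9689
So the test needs 5.9689 × 40 ≈ 238.76 items; rounding up, 239.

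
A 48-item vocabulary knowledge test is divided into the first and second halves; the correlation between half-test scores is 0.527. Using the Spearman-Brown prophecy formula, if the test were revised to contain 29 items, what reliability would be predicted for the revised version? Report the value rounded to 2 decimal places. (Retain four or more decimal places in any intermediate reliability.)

0.57

Full-test reliability from the split-half r: r_full = 2(0.527)/(1 + 0.527) = 0.6902
Length factor from 48 to 29 items: n = 29/48 = 0.6042
r_new = n·r_full / (1 + (n − 1)·r_full) = 0.4170 / 0.7268 ≈ 0.5737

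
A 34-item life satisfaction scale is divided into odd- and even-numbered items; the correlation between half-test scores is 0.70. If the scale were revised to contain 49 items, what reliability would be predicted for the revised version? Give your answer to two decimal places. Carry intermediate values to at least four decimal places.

0.87

Full-test reliability from the split-half r: r_full = 2(0.70)/(1 + 0.70) = 0.8235
Then adjust to 49 items: n = 49/34 = 1.4412
r_new = n·r_full / (1 + (n − 1)·r_full) = 1.1868 / 1.3633 ≈ 0.8705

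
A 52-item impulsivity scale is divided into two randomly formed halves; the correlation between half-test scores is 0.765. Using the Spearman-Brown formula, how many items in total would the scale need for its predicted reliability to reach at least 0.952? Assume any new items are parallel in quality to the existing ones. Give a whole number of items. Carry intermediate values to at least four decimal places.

Corrected full-test reliability: r_full = 2 × 0.765 / (1 + 0.765) ≈ 0.8669
n = r_tgt(1 − r_full) / [r_full(1 − r_tgt)] = 0.952 × 0.1331 / (0.8669 × 0.048) ≈ 3.0451
Required items = 3.0451 × 52 = 158.35, so 159 items.

159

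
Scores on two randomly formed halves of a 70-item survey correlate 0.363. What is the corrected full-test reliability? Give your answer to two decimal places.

0.53

r_full = 2r_hh / (1 + r_hh) = 2 × 0.363 / (1 + 0.363)
r_full = 0.7260 / 1.3630 ≈ 0.5326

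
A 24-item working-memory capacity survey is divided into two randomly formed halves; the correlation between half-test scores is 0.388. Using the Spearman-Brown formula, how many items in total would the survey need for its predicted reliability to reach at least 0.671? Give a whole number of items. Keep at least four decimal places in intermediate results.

Corrected full-test reliability: r_full = 2 × 0.388 / (1 + 0.388) ≈ 0.5591
n = r_tgt(1 − r_full) / [r_full(1 − r_tgt)] = 0.671 × 0.4409 / (0.5591 × 0.329) ≈ 1.6083
Required items = 1.6083 × 24 = 38.60, so 39 items.

39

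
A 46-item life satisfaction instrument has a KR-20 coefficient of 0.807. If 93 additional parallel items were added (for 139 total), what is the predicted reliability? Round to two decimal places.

0.93

The new length is 139/46 = 3.0217 times the old.
Apply the Spearman-Brown prophecy formula, r' = nr / [1 + (n − 1)r]:
r_new = (3.0217 × 0.807) / (1 + (3.0217 − 1) × 0.807)
r_new = 2.4385 / 2.6315 ≈ 0.9267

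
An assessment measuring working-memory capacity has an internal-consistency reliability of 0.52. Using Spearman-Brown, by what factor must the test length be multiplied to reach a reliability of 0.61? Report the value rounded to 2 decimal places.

n = [0.61 × 0.48] / [0.52 × 0.39]
n = 0.2928 / 0.2028 ≈ 1.4438

1.44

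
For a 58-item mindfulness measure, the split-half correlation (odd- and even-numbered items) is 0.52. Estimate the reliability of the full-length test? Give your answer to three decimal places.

0.684

Each half is half the length of the full test, so the full test is n = 2 times a half.
r_full = 2(0.52) / (1 + 0.52)
       = 1.0400 / 1.5200 = 0.6842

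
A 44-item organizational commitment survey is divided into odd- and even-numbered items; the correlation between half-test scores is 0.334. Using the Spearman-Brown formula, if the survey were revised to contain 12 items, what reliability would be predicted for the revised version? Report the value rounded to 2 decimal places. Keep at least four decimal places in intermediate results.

0.21

Spearman-Brown correction (n = 2): r_full = 2·0.334/(1 + 0.334) = 0.5007
Then adjust to 12 items: n = 12/44 = 0.2727
r_new = n·r_full / (1 + (n − 1)·r_full) = 0.1365 / 0.6358 ≈ 0.2147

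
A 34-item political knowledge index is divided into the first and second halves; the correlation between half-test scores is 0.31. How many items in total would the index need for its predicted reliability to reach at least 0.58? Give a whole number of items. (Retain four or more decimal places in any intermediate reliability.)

53

Corrected full-test reliability: r_full = 2 × 0.31 / (1 + 0.31) ≈ 0.4733
Solve Spearman-Brown for n: n = 0.58(1 − 0.4733) / [0.4733(1 − 0.58)] = 1.5368
Items = 1.5368 × 34 ≈ 52.25 → 53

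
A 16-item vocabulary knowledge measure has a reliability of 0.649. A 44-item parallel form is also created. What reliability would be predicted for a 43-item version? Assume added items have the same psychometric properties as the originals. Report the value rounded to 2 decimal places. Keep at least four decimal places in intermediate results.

The 44-item form is not needed; work directly from the 16-item form with n = 43/16 = 2.6875.
r_{43} = n·r / (1 + (n − 1)·r) = 1.7442 / 2.0952 ≈ 0.8325

0.83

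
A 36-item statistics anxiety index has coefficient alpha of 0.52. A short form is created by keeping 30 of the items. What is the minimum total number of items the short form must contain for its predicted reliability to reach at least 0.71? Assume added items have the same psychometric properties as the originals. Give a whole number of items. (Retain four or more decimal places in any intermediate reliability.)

First, r for the 30-item form: n = 30/36 = 0.8333, so r_30 = 0.8333·0.52/(1 + (0.8333 − 1)·0.52) = 0.4744
Length factor from the short form to reach 0.71: n' = 0.71(1 − 0.4744) / [0.4744(1 − 0.71)] ≈ 2.7125
Total items = 2.7125 × 30 = 81.38, rounded up to 82.

82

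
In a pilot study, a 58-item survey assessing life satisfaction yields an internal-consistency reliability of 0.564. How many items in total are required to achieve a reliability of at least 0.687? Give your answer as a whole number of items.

99

Invert Spearman-Brown to solve for n:
n = r_target (1 − r_old) / [ r_old (1 − r_target) ]
n = [0.687 × 0.436] / [0.564 × 0.313]
n = 0.299532 / 0.176532 ≈ 1.6968
Items needed = n × 58 = 1.6968 × 58 ≈ 98.41 → round up to 99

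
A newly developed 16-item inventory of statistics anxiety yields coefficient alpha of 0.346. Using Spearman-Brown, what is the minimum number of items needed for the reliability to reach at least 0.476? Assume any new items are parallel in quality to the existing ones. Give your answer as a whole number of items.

28

Rearranging the Spearman-Brown formula for n,
n = r_target (1 − r_old) / [ r_old (1 − r_target) ]
n = 0.476(1 − 0.346) / [0.346(1 − 0.476)]
n = 0.311304 / 0.181304 ≈ 1.7170
1.7170 × 16 = 27.47 → 28 items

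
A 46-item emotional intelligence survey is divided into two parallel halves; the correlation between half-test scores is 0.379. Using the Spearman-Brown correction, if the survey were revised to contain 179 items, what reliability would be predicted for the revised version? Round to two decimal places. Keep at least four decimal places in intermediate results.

0.83

First correct the split-half correlation to full-test reliability: r_full = 2 × 0.379 / (1 + 0.379) ≈ 0.5497
Then adjust to 179 items: n = 179/46 = 3.8913
r_new = n·r_full / (1 + (n − 1)·r_full) = 2.1390 / 2.5893 ≈ 0.8261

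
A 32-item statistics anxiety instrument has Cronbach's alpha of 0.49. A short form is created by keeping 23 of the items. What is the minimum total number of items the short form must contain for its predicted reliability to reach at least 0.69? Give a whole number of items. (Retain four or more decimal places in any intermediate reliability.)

First, r for the 23-item form: n = 23/32 = 0.7188, so r_23 = 0.7188·0.49/(1 + (0.7188 − 1)·0.49) = 0.4085
Length factor from the short form to reach 0.69: n' = 0.69(1 − 0.4085) / [0.4085(1 − 0.69)] ≈ 3.2229
Items = 3.2229 × 23 ≈ 74.13 → 75

75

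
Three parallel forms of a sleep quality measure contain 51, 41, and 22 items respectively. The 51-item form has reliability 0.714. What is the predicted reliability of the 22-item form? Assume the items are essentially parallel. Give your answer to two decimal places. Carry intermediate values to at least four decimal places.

0.52

The 41-item form is not needed; work directly from the 51-item form with n = 22/51 = 0.4314.
r_{22} = n·r / (1 + (n − 1)·r) = 0.3080 / 0.5940 ≈ 0.5185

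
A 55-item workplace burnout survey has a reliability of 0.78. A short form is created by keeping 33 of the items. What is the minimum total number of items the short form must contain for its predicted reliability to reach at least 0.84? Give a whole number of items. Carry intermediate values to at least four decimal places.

Short-form reliability: n = 33/55 = 0.6000; r_33 = n·r/(1+(n−1)r) ≈ 0.6802
Length factor from the short form to reach 0.84: n' = 0.84(1 − 0.6802) / [0.6802(1 − 0.84)] ≈ 2.4683
Total items = 2.4683 × 33 = 81.45, rounded up to 82.

82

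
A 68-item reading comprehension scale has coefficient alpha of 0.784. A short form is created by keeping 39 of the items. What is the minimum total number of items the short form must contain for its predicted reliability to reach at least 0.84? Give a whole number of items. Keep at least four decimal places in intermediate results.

Short-form reliability: n = 39/68 = 0.5735; r_39 = n·r/(1+(n−1)r) ≈ 0.6755
Length factor from the short form to reach 0.84: n' = 0.84(1 − 0.6755) / [0.6755(1 − 0.84)] ≈ 2.5220
Items = 2.5220 × 39 ≈ 98.36 → 99

99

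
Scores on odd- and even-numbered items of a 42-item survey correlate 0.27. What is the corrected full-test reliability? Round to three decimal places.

r_full = 2r_hh / (1 + r_hh) = 2 × 0.27 / (1 + 0.27)
       = 0.5400 / 1.2700 = 0.4252

0.425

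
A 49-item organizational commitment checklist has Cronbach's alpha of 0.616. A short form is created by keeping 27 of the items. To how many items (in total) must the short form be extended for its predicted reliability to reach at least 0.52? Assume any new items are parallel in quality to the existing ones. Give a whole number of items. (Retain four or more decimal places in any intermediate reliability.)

34

First, r for the 27-item form: n = 27/49 = 0.5510, so r_27 = 0.5510·0.616/(1 + (0.5510 − 1)·0.616) = 0.4692
Length factor from the short form to reach 0.52: n' = 0.52(1 − 0.4692) / [0.4692(1 − 0.52)] ≈ 1.2256
Items = 1.2256 × 27 ≈ 33.09 → 34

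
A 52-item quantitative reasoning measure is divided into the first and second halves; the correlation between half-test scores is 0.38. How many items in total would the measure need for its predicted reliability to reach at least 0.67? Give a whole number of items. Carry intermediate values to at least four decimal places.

87

Corrected full-test reliability: r_full = 2 × 0.38 / (1 + 0.38) ≈ 0.5507
Solve Spearman-Brown for n: n = 0.67(1 − 0.5507) / [0.5507(1 − 0.67)] = 1.6565
Items = 1.6565 × 52 ≈ 86.14 → 87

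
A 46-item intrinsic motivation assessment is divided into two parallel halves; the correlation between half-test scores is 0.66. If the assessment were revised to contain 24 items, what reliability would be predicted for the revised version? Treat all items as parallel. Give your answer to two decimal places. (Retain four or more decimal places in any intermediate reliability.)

0.67

First correct the split-half correlation to full-test reliability: r_full = 2 × 0.66 / (1 + 0.66) ≈ 0.7952
Length factor from 46 to 24 items: n = 24/46 = 0.5217
r_new = n·r_full / (1 + (n − 1)·r_full) = 0.4149 / 0.6197 ≈ 0.6695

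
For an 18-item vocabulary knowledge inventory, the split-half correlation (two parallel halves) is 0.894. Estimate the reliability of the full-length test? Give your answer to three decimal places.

The full test is twice the length of either half (n = 2).
r_full = 2r_hh / (1 + r_hh) = 2 × 0.894 / (1 + 0.894)
       = 1.7880 / 1.8940 = 0.9440

0.944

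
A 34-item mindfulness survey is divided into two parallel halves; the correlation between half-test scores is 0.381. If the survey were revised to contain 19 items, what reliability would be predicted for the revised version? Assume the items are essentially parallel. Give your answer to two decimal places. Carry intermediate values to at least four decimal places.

0.41

First correct the split-half correlation to full-test reliability: r_full = 2 × 0.381 / (1 + 0.381) ≈ 0.5518
Then adjust to 19 items: n = 19/34 = 0.5588
r_new = n·r_full / (1 + (n − 1)·r_full) = 0.3083 / 0.7565 ≈ 0.4075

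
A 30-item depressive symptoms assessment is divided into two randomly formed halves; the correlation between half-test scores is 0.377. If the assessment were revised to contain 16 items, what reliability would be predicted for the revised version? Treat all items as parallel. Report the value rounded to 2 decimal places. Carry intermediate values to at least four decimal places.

0.39

Spearman-Brown correction (n = 2): r_full = 2·0.377/(1 + 0.377) = 0.5476
Then adjust to 16 items: n = 16/30 = 0.5333
r_new = n·r_full / (1 + (n − 1)·r_full) = 0.2920 / 0.7444 ≈ 0.3923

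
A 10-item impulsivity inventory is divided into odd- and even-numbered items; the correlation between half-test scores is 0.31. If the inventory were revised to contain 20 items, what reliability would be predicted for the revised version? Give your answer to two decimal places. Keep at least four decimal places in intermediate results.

0.64

Spearman-Brown correction (n = 2): r_full = 2·0.31/(1 + 0.31) = 0.4733
Then adjust to 20 items: n = 20/10 = 2.0000
r_new = n·r_full / (1 + (n − 1)·r_full) = 0.9466 / 1.4733 ≈ 0.6425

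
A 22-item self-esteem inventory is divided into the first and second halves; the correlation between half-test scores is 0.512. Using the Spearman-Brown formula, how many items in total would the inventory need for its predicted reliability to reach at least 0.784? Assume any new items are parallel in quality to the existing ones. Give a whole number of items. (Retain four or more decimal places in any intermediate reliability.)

39

r_full = 2(0.512)/(1 + 0.512) = 0.6772
Solve Spearman-Brown for n: n = 0.784(1 − 0.6772) / [0.6772(1 − 0.784)] = 1.7301
Required items = 1.7301 × 22 = 38.06, so 39 items.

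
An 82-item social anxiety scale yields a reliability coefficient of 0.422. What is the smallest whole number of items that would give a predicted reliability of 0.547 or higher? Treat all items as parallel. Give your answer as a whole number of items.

n = [0.547 × 0.578] / [0.422 × 0.453]
n = 0.316166 / 0.191166 ≈ 1.6539
1.6539 × 82 = 135.62 → 136 items

136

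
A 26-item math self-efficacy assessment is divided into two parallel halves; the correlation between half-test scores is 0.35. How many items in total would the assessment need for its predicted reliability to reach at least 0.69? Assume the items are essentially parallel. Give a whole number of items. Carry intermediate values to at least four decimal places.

54

r_full = 2(0.35)/(1 + 0.35) = 0.5185
Solve Spearman-Brown for n: n = 0.69(1 − 0.5185) / [0.5185(1 − 0.69)] = 2.0670
Required items = 2.0670 × 26 = 53.74, so 54 items.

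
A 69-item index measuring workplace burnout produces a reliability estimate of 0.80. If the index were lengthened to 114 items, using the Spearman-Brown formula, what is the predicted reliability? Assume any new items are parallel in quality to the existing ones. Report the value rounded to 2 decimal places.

n = 114/69 = 1.6522
r_new = (1.6522 × 0.80) / (1 + (1.6522 − 1) × 0.80)
     = 1.3218 / 1.5218 = 0.8686

0.87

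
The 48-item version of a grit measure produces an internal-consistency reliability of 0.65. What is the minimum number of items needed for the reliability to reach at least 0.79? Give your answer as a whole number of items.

98

n = [0.79 × 0.35] / [0.65 × 0.21]
n = 0.2765 / 0.1365 ≈ 2.0256
So the test needs 2.0256 × 48 ≈ 97.23 items; rounding up, 98.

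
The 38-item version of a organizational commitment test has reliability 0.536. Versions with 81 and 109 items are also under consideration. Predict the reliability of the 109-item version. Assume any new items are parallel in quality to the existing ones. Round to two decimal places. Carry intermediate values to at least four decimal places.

0.77

Only the ratio of lengths matters: n = 109/38 = 2.8684
r_{109} = n·r / (1 + (n − 1)·r) = 1.5375 / 2.0015 ≈ 0.7682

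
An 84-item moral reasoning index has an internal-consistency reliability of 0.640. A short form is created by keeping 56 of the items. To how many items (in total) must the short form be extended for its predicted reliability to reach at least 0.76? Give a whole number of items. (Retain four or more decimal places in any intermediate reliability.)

First, r for the 56-item form: n = 56/84 = 0.6667, so r_56 = 0.6667·0.640/(1 + (0.6667 − 1)·0.640) = 0.5424
Then solve for n' with r_old = 0.5424, r_target = 0.76: n' = 0.76(1 − 0.5424)/[0.5424(1 − 0.76)] = 2.6716
Total items = 2.6716 × 56 = 149.61, rounded up to 150.

150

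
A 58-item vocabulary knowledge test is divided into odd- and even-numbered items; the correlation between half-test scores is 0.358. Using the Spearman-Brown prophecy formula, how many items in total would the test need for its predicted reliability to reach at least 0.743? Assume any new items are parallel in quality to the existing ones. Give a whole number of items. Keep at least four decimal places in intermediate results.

151

Corrected full-test reliability: r_full = 2 × 0.358 / (1 + 0.358) ≈ 0.5272
Solve Spearman-Brown for n: n = 0.743(1 − 0.5272) / [0.5272(1 − 0.743)] = 2.5927
Items = 2.5927 × 58 ≈ 150.38 → 151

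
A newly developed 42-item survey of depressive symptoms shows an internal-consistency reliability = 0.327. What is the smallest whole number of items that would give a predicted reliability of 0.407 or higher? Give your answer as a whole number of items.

60

Invert Spearman-Brown to solve for n:
n = r*(1 − r) / [ r (1 − r*) ]
n = 0.407 × (1 − 0.327) / [ 0.327 × (1 − 0.407) ]
  = 0.273911 / 0.193911 = 1.4126
1.4126 × 42 = 59.33 → 60 items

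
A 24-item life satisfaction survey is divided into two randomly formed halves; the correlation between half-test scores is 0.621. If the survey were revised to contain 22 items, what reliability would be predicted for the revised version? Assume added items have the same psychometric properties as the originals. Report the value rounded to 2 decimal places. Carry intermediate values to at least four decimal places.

First correct the split-half correlation to full-test reliability: r_full = 2 × 0.621 / (1 + 0.621) ≈ 0.7662
Then adjust to 22 items: n = 22/24 = 0.9167
r_new = n·r_full / (1 + (n − 1)·r_full) = 0.7024 / 0.9362 ≈ 0.7503

0.75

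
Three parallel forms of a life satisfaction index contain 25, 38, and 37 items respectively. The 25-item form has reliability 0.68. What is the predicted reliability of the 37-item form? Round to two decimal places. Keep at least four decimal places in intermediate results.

Only the ratio of lengths matters: n = 37/25 = 1.4800
r_{37} = n·r / (1 + (n − 1)·r) = 1.0064 / 1.3264 ≈ 0.7587

0.76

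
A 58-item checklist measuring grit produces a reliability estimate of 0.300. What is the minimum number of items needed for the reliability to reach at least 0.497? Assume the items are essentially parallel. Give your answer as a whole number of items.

Invert Spearman-Brown to solve for n:
n = r*(1 − r) / [ r (1 − r*) ]
n = 0.497(1 − 0.300) / [0.300(1 − 0.497)]
n = 0.347900 / 0.150900 ≈ 2.3055
Items needed = n × 58 = 2.3055 × 58 ≈ 133.72 → round up to 134

134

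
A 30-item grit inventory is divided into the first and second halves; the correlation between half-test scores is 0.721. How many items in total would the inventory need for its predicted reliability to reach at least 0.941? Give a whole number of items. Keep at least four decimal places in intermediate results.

r_full = 2(0.721)/(1 + 0.721) = 0.8379
Solve Spearman-Brown for n: n = 0.941(1 − 0.8379) / [0.8379(1 − 0.941)] = 3.0855
Required items = 3.0855 × 30 = 92.56, so 93 items.

93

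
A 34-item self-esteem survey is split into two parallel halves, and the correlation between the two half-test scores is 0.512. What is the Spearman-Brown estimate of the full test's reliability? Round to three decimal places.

0.677

Apply the Spearman-Brown correction with n = 2:
r_full = 2r_hh / (1 + r_hh) = 2 × 0.512 / (1 + 0.512)
       = 1.0240 / 1.5120 = 0.6772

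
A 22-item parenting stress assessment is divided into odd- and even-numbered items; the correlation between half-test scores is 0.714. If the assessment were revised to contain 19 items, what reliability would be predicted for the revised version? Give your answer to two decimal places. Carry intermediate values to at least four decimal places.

First correct the split-half correlation to full-test reliability: r_full = 2 × 0.714 / (1 + 0.714) ≈ 0.8331
Length factor from 22 to 19 items: n = 19/22 = 0.8636
r_new = n·r_full / (1 + (n − 1)·r_full) = 0.7195 / 0.8864 ≈ 0.8117

0.81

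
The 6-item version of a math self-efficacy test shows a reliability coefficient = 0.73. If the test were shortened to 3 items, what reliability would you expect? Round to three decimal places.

Length ratio n = 3/6 = 0.5
r_new = (0.5 × 0.73) / (1 + (0.5 − 1) × 0.73)
     = 0.3650 / 0.6350 = 0.5748

0.575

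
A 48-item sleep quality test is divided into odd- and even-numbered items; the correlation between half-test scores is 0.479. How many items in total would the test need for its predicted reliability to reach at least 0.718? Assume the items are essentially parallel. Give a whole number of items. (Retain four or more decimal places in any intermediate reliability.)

67

Corrected full-test reliability: r_full = 2 × 0.479 / (1 + 0.479) ≈ 0.6477
Solve Spearman-Brown for n: n = 0.718(1 − 0.6477) / [0.6477(1 − 0.718)] = 1.3849
Items = 1.3849 × 48 ≈ 66.48 → 67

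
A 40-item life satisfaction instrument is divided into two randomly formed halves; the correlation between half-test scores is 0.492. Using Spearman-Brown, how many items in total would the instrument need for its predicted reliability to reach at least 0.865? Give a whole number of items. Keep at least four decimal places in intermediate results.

133

Corrected full-test reliability: r_full = 2 × 0.492 / (1 + 0.492) ≈ 0.6595
n = r_tgt(1 − r_full) / [r_full(1 − r_tgt)] = 0.865 × 0.3405 / (0.6595 × 0.135) ≈ 3.3081
Items = 3.3081 × 40 ≈ 132.32 → 133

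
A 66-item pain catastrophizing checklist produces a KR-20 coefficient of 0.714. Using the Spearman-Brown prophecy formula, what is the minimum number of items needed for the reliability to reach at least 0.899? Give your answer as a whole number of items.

236

Spearman-Brown solved for the length factor n:
n = r*(1 − r) / [ r (1 − r*) ]
n = 0.899 × (1 − 0.714) / [ 0.714 × (1 − 0.899) ]
  = 0.257114 / 0.072114 = 3.5654
3.5654 × 66 = 235.32 → 236 items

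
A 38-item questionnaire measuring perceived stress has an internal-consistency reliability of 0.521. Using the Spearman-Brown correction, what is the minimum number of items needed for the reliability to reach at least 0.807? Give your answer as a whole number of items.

Invert Spearman-Brown to solve for n:
n = r*(1 − r) / [ r (1 − r*) ]
n = 0.807(1 − 0.521) / [0.521(1 − 0.807)]
  = 0.386553 / 0.100553 = 3.8443
So the test needs 3.8443 × 38 ≈ 146.08 items; rounding up, 147.

147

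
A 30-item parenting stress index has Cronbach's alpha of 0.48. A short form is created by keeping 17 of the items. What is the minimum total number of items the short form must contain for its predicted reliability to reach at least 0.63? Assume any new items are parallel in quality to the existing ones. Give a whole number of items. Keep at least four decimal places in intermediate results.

56

First, r for the 17-item form: n = 17/30 = 0.5667, so r_17 = 0.5667·0.48/(1 + (0.5667 − 1)·0.48) = 0.3434
Then solve for n' with r_old = 0.3434, r_target = 0.63: n' = 0.63(1 − 0.3434)/[0.3434(1 − 0.63)] = 3.2557
Total items = 3.2557 × 17 = 55.35, rounded up to 56.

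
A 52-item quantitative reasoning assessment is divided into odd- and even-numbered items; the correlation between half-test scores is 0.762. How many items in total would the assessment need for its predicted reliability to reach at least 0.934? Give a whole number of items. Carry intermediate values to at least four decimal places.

r_full = 2(0.762)/(1 + 0.762) = 0.8649
n = r_tgt(1 − r_full) / [r_full(1 − r_tgt)] = 0.934 × 0.1351 / (0.8649 × 0.066) ≈ 2.2105
Required items = 2.2105 × 52 = 114.95, so 115 items.

115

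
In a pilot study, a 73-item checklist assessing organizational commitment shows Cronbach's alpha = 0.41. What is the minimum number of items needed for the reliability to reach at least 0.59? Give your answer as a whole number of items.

152

Invert Spearman-Brown to solve for n:
n = r_target (1 − r_old) / [ r_old (1 − r_target) ]
n = 0.59 × (1 − 0.41) / [ 0.41 × (1 − 0.59) ]
  = 0.3481 / 0.1681 = 2.0708
Items needed = n × 73 = 2.0708 × 73 ≈ 151.17 → round up to 152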